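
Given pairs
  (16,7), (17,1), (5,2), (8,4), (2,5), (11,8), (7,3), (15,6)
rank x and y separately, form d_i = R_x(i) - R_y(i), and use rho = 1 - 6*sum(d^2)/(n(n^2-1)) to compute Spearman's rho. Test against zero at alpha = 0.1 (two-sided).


Step 1: Rank x and y separately (midranks; no ties here).
rank(x): 16->7, 17->8, 5->2, 8->4, 2->1, 11->5, 7->3, 15->6
rank(y): 7->7, 1->1, 2->2, 4->4, 5->5, 8->8, 3->3, 6->6
Step 2: d_i = R_x(i) - R_y(i); compute d_i^2.
  (7-7)^2=0, (8-1)^2=49, (2-2)^2=0, (4-4)^2=0, (1-5)^2=16, (5-8)^2=9, (3-3)^2=0, (6-6)^2=0
sum(d^2) = 74.
Step 3: rho = 1 - 6*74 / (8*(8^2 - 1)) = 1 - 444/504 = 0.119048.
Step 4: Under H0, t = rho * sqrt((n-2)/(1-rho^2)) = 0.2937 ~ t(6).
Step 5: Two-sided p-value from the t-distribution with 6 df = 0.778886.
Step 6: alpha = 0.1. fail to reject H0.

rho = 0.1190, p = 0.778886, fail to reject H0 at alpha = 0.1.


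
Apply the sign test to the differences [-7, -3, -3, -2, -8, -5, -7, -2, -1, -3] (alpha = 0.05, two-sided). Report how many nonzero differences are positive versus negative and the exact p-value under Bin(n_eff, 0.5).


Step 1: Discard zero differences. Original n = 10; n_eff = number of nonzero differences = 10.
Nonzero differences (with sign): -7, -3, -3, -2, -8, -5, -7, -2, -1, -3
Step 2: Count signs: positive = 0, negative = 10.
Step 3: Under H0: P(positive) = 0.5, so the number of positives S ~ Bin(10, 0.5).
Step 4: Two-sided exact p-value = sum of Bin(10,0.5) probabilities at or below the observed probability = 0.001953.
Step 5: alpha = 0.05. reject H0.

n_eff = 10, pos = 0, neg = 10, p = 0.001953, reject H0.


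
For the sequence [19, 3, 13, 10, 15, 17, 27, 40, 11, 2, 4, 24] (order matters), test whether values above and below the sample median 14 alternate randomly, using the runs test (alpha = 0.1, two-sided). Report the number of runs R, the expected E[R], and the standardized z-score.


Step 1: Compute median = 14; label A = above, B = below.
Labels in order: ABBBAAAABBBA  (n_A = 6, n_B = 6)
Step 2: Count runs R = 5.
Step 3: Under H0 (random ordering), E[R] = 2*n_A*n_B/(n_A+n_B) + 1 = 2*6*6/12 + 1 = 7.0000.
        Var[R] = 2*n_A*n_B*(2*n_A*n_B - n_A - n_B) / ((n_A+n_B)^2 * (n_A+n_B-1)) = 4320/1584 = 2.7273.
        SD[R] = 1.6514.
Step 4: Continuity-corrected z = (R + 0.5 - E[R]) / SD[R] = (5 + 0.5 - 7.0000) / 1.6514 = -0.9083.
Step 5: Two-sided p-value via normal approximation = 2*(1 - Phi(|z|)) = 0.363722.
Step 6: alpha = 0.1. fail to reject H0.

R = 5, z = -0.9083, p = 0.363722, fail to reject H0.


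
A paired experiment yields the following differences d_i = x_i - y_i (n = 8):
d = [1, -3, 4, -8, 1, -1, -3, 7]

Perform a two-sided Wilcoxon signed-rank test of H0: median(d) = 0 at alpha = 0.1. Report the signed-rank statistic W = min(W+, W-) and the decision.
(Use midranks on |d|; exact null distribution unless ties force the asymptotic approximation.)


Step 1: Drop any zero differences (none here) and take |d_i|.
|d| = [1, 3, 4, 8, 1, 1, 3, 7]
Step 2: Midrank |d_i| (ties get averaged ranks).
ranks: |1|->2, |3|->4.5, |4|->6, |8|->8, |1|->2, |1|->2, |3|->4.5, |7|->7
Step 3: Attach original signs; sum ranks with positive sign and with negative sign.
W+ = 2 + 6 + 2 + 7 = 17
W- = 4.5 + 8 + 2 + 4.5 = 19
(Check: W+ + W- = 36 should equal n(n+1)/2 = 36.)
Step 4: Test statistic W = min(W+, W-) = 17.
Step 5: Ties in |d|, so use the tie-corrected normal approximation.
        E[W] = n(n+1)/4 = 8*9/4 = 18.
        Tie groups: |d|=1 (t=3), |d|=3 (t=2); sum(t^3 - t) = 30.
        Var[W] = n(n+1)(2n+1)/24 - sum(t^3-t)/48 = 1224/24 - 30/48 = 50.375.
        z = (W - E[W]) / sqrt(Var[W]) = (17 - 18) / 7.0975 = -0.1409.
        Two-sided p = 2*Phi(z) = 0.887954.
Step 6: alpha = 0.1. fail to reject H0.

W+ = 17, W- = 19, W = min = 17, p = 0.887954, fail to reject H0.


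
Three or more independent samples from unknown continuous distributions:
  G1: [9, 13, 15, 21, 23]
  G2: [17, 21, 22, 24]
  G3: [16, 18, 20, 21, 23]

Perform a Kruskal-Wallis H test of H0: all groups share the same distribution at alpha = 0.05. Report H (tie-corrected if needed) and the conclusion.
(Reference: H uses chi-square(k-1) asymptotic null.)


Step 1: Combine all N = 14 observations and assign midranks.
sorted (value, group, rank): (9,G1,1), (13,G1,2), (15,G1,3), (16,G3,4), (17,G2,5), (18,G3,6), (20,G3,7), (21,G1,9), (21,G2,9), (21,G3,9), (22,G2,11), (23,G1,12.5), (23,G3,12.5), (24,G2,14)
Step 2: Sum ranks within each group.
R_1 = 27.5 (n_1 = 5)
R_2 = 39 (n_2 = 4)
R_3 = 38.5 (n_3 = 5)
Step 3: H = 12/(N(N+1)) * sum(R_i^2/n_i) - 3(N+1)
     = 12/(14*15) * (27.5^2/5 + 39^2/4 + 38.5^2/5) - 3*15
     = 0.057143 * 827.95 - 45
     = 2.311429.
Step 4: Ties present; correction factor C = 1 - 30/(14^3 - 14) = 0.989011. Corrected H = 2.311429 / 0.989011 = 2.337111.
Step 5: Under H0, H ~ chi^2(2); p-value = 0.310816.
Step 6: alpha = 0.05. fail to reject H0.

H = 2.3371, df = 2, p = 0.310816, fail to reject H0.


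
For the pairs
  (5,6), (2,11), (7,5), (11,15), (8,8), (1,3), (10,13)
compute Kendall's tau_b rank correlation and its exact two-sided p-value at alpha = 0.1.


Step 1: Enumerate the 21 unordered pairs (i,j) with i<j and classify each by sign(x_j-x_i) * sign(y_j-y_i).
  (1,2):dx=-3,dy=+5->D; (1,3):dx=+2,dy=-1->D; (1,4):dx=+6,dy=+9->C; (1,5):dx=+3,dy=+2->C
  (1,6):dx=-4,dy=-3->C; (1,7):dx=+5,dy=+7->C; (2,3):dx=+5,dy=-6->D; (2,4):dx=+9,dy=+4->C
  (2,5):dx=+6,dy=-3->D; (2,6):dx=-1,dy=-8->C; (2,7):dx=+8,dy=+2->C; (3,4):dx=+4,dy=+10->C
  (3,5):dx=+1,dy=+3->C; (3,6):dx=-6,dy=-2->C; (3,7):dx=+3,dy=+8->C; (4,5):dx=-3,dy=-7->C
  (4,6):dx=-10,dy=-12->C; (4,7):dx=-1,dy=-2->C; (5,6):dx=-7,dy=-5->C; (5,7):dx=+2,dy=+5->C
  (6,7):dx=+9,dy=+10->C
Step 2: C = 17, D = 4, total pairs = 21.
Step 3: tau = (C - D)/(n(n-1)/2) = (17 - 4)/21 = 0.619048.
Step 4: Exact two-sided p-value (enumerate n! = 5040 permutations of y under H0): p = 0.069048.
Step 5: alpha = 0.1. reject H0.

tau_b = 0.6190 (C=17, D=4), p = 0.069048, reject H0.


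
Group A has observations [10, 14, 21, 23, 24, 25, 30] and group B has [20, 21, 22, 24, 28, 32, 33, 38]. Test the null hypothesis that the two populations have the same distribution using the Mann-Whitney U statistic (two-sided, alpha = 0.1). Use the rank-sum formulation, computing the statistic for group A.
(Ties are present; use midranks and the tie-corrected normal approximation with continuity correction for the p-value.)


Step 1: Combine and sort all 15 observations; assign midranks.
sorted (value, group): (10,X), (14,X), (20,Y), (21,X), (21,Y), (22,Y), (23,X), (24,X), (24,Y), (25,X), (28,Y), (30,X), (32,Y), (33,Y), (38,Y)
ranks: 10->1, 14->2, 20->3, 21->4.5, 21->4.5, 22->6, 23->7, 24->8.5, 24->8.5, 25->10, 28->11, 30->12, 32->13, 33->14, 38->15
Step 2: Rank sum for X: R1 = 1 + 2 + 4.5 + 7 + 8.5 + 10 + 12 = 45.
Step 3: U_X = R1 - n1(n1+1)/2 = 45 - 7*8/2 = 45 - 28 = 17.
       U_Y = n1*n2 - U_X = 56 - 17 = 39.
Step 4: Ties are present, so use the tie-corrected normal approximation (with continuity correction) for the p-value.
Step 5: p-value = 0.223485; compare to alpha = 0.1. fail to reject H0.

U_X = 17, p = 0.223485, fail to reject H0 at alpha = 0.1.


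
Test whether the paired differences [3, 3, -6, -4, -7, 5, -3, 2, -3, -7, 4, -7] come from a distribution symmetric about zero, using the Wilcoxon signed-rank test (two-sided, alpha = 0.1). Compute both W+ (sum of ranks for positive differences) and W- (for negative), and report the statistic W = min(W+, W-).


Step 1: Drop any zero differences (none here) and take |d_i|.
|d| = [3, 3, 6, 4, 7, 5, 3, 2, 3, 7, 4, 7]
Step 2: Midrank |d_i| (ties get averaged ranks).
ranks: |3|->3.5, |3|->3.5, |6|->9, |4|->6.5, |7|->11, |5|->8, |3|->3.5, |2|->1, |3|->3.5, |7|->11, |4|->6.5, |7|->11
Step 3: Attach original signs; sum ranks with positive sign and with negative sign.
W+ = 3.5 + 3.5 + 8 + 1 + 6.5 = 22.5
W- = 9 + 6.5 + 11 + 3.5 + 3.5 + 11 + 11 = 55.5
(Check: W+ + W- = 78 should equal n(n+1)/2 = 78.)
Step 4: Test statistic W = min(W+, W-) = 22.5.
Step 5: Ties in |d|, so use the tie-corrected normal approximation.
        E[W] = n(n+1)/4 = 12*13/4 = 39.
        Tie groups: |d|=3 (t=4), |d|=4 (t=2), |d|=7 (t=3); sum(t^3 - t) = 90.
        Var[W] = n(n+1)(2n+1)/24 - sum(t^3-t)/48 = 3900/24 - 90/48 = 160.625.
        z = (W - E[W]) / sqrt(Var[W]) = (22.5 - 39) / 12.6738 = -1.3019.
        Two-sided p = 2*Phi(z) = 0.192951.
Step 6: alpha = 0.1. fail to reject H0.

W+ = 22.5, W- = 55.5, W = min = 22.5, p = 0.192951, fail to reject H0.


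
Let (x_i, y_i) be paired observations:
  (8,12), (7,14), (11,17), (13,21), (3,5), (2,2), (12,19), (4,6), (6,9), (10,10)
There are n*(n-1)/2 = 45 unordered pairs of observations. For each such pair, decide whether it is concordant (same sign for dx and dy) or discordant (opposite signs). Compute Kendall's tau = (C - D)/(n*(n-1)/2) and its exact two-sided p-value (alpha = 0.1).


Step 1: Enumerate the 45 unordered pairs (i,j) with i<j and classify each by sign(x_j-x_i) * sign(y_j-y_i).
  (1,2):dx=-1,dy=+2->D; (1,3):dx=+3,dy=+5->C; (1,4):dx=+5,dy=+9->C; (1,5):dx=-5,dy=-7->C
  (1,6):dx=-6,dy=-10->C; (1,7):dx=+4,dy=+7->C; (1,8):dx=-4,dy=-6->C; (1,9):dx=-2,dy=-3->C
  (1,10):dx=+2,dy=-2->D; (2,3):dx=+4,dy=+3->C; (2,4):dx=+6,dy=+7->C; (2,5):dx=-4,dy=-9->C
  (2,6):dx=-5,dy=-12->C; (2,7):dx=+5,dy=+5->C; (2,8):dx=-3,dy=-8->C; (2,9):dx=-1,dy=-5->C
  (2,10):dx=+3,dy=-4->D; (3,4):dx=+2,dy=+4->C; (3,5):dx=-8,dy=-12->C; (3,6):dx=-9,dy=-15->C
  (3,7):dx=+1,dy=+2->C; (3,8):dx=-7,dy=-11->C; (3,9):dx=-5,dy=-8->C; (3,10):dx=-1,dy=-7->C
  (4,5):dx=-10,dy=-16->C; (4,6):dx=-11,dy=-19->C; (4,7):dx=-1,dy=-2->C; (4,8):dx=-9,dy=-15->C
  (4,9):dx=-7,dy=-12->C; (4,10):dx=-3,dy=-11->C; (5,6):dx=-1,dy=-3->C; (5,7):dx=+9,dy=+14->C
  (5,8):dx=+1,dy=+1->C; (5,9):dx=+3,dy=+4->C; (5,10):dx=+7,dy=+5->C; (6,7):dx=+10,dy=+17->C
  (6,8):dx=+2,dy=+4->C; (6,9):dx=+4,dy=+7->C; (6,10):dx=+8,dy=+8->C; (7,8):dx=-8,dy=-13->C
  (7,9):dx=-6,dy=-10->C; (7,10):dx=-2,dy=-9->C; (8,9):dx=+2,dy=+3->C; (8,10):dx=+6,dy=+4->C
  (9,10):dx=+4,dy=+1->C
Step 2: C = 42, D = 3, total pairs = 45.
Step 3: tau = (C - D)/(n(n-1)/2) = (42 - 3)/45 = 0.866667.
Step 4: Exact two-sided p-value (enumerate n! = 3628800 permutations of y under H0): p = 0.000115.
Step 5: alpha = 0.1. reject H0.

tau_b = 0.8667 (C=42, D=3), p = 0.000115, reject H0.


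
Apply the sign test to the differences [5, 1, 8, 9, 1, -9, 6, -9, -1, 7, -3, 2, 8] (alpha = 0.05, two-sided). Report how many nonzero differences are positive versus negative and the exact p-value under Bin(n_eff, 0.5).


Step 1: Discard zero differences. Original n = 13; n_eff = number of nonzero differences = 13.
Nonzero differences (with sign): +5, +1, +8, +9, +1, -9, +6, -9, -1, +7, -3, +2, +8
Step 2: Count signs: positive = 9, negative = 4.
Step 3: Under H0: P(positive) = 0.5, so the number of positives S ~ Bin(13, 0.5).
Step 4: Two-sided exact p-value = sum of Bin(13,0.5) probabilities at or below the observed probability = 0.266846.
Step 5: alpha = 0.05. fail to reject H0.

n_eff = 13, pos = 9, neg = 4, p = 0.266846, fail to reject H0.


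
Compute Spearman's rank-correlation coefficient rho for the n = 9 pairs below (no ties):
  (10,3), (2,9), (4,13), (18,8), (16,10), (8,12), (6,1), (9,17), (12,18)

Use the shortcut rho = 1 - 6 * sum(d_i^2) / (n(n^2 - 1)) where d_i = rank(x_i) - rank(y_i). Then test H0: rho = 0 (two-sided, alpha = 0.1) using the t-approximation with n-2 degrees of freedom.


Step 1: Rank x and y separately (midranks; no ties here).
rank(x): 10->6, 2->1, 4->2, 18->9, 16->8, 8->4, 6->3, 9->5, 12->7
rank(y): 3->2, 9->4, 13->7, 8->3, 10->5, 12->6, 1->1, 17->8, 18->9
Step 2: d_i = R_x(i) - R_y(i); compute d_i^2.
  (6-2)^2=16, (1-4)^2=9, (2-7)^2=25, (9-3)^2=36, (8-5)^2=9, (4-6)^2=4, (3-1)^2=4, (5-8)^2=9, (7-9)^2=4
sum(d^2) = 116.
Step 3: rho = 1 - 6*116 / (9*(9^2 - 1)) = 1 - 696/720 = 0.033333.
Step 4: Under H0, t = rho * sqrt((n-2)/(1-rho^2)) = 0.0882 ~ t(7).
Step 5: Two-sided p-value from the t-distribution with 7 df = 0.932157.
Step 6: alpha = 0.1. fail to reject H0.

rho = 0.0333, p = 0.932157, fail to reject H0 at alpha = 0.1.


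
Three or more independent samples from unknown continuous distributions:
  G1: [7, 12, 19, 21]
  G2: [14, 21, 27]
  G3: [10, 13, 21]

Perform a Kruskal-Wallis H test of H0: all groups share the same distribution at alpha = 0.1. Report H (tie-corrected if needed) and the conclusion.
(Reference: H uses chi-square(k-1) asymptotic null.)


Step 1: Combine all N = 10 observations and assign midranks.
sorted (value, group, rank): (7,G1,1), (10,G3,2), (12,G1,3), (13,G3,4), (14,G2,5), (19,G1,6), (21,G1,8), (21,G2,8), (21,G3,8), (27,G2,10)
Step 2: Sum ranks within each group.
R_1 = 18 (n_1 = 4)
R_2 = 23 (n_2 = 3)
R_3 = 14 (n_3 = 3)
Step 3: H = 12/(N(N+1)) * sum(R_i^2/n_i) - 3(N+1)
     = 12/(10*11) * (18^2/4 + 23^2/3 + 14^2/3) - 3*11
     = 0.109091 * 322.667 - 33
     = 2.200000.
Step 4: Ties present; correction factor C = 1 - 24/(10^3 - 10) = 0.975758. Corrected H = 2.200000 / 0.975758 = 2.254658.
Step 5: Under H0, H ~ chi^2(2); p-value = 0.323897.
Step 6: alpha = 0.1. fail to reject H0.

H = 2.2547, df = 2, p = 0.323897, fail to reject H0.


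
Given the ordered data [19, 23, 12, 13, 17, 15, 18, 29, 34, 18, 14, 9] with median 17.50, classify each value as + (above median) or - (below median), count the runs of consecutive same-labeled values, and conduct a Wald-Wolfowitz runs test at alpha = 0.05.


Step 1: Compute median = 17.50; label A = above, B = below.
Labels in order: AABBBBAAAABB  (n_A = 6, n_B = 6)
Step 2: Count runs R = 4.
Step 3: Under H0 (random ordering), E[R] = 2*n_A*n_B/(n_A+n_B) + 1 = 2*6*6/12 + 1 = 7.0000.
        Var[R] = 2*n_A*n_B*(2*n_A*n_B - n_A - n_B) / ((n_A+n_B)^2 * (n_A+n_B-1)) = 4320/1584 = 2.7273.
        SD[R] = 1.6514.
Step 4: Continuity-corrected z = (R + 0.5 - E[R]) / SD[R] = (4 + 0.5 - 7.0000) / 1.6514 = -1.5138.
Step 5: Two-sided p-value via normal approximation = 2*(1 - Phi(|z|)) = 0.130070.
Step 6: alpha = 0.05. fail to reject H0.

R = 4, z = -1.5138, p = 0.130070, fail to reject H0.


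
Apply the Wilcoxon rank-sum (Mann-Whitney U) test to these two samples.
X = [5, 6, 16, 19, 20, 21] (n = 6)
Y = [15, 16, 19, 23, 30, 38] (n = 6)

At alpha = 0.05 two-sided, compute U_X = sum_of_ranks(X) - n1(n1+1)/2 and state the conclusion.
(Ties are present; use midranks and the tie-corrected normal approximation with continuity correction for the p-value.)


Step 1: Combine and sort all 12 observations; assign midranks.
sorted (value, group): (5,X), (6,X), (15,Y), (16,X), (16,Y), (19,X), (19,Y), (20,X), (21,X), (23,Y), (30,Y), (38,Y)
ranks: 5->1, 6->2, 15->3, 16->4.5, 16->4.5, 19->6.5, 19->6.5, 20->8, 21->9, 23->10, 30->11, 38->12
Step 2: Rank sum for X: R1 = 1 + 2 + 4.5 + 6.5 + 8 + 9 = 31.
Step 3: U_X = R1 - n1(n1+1)/2 = 31 - 6*7/2 = 31 - 21 = 10.
       U_Y = n1*n2 - U_X = 36 - 10 = 26.
Step 4: Ties are present, so use the tie-corrected normal approximation (with continuity correction) for the p-value.
Step 5: p-value = 0.228133; compare to alpha = 0.05. fail to reject H0.

U_X = 10, p = 0.228133, fail to reject H0 at alpha = 0.05.


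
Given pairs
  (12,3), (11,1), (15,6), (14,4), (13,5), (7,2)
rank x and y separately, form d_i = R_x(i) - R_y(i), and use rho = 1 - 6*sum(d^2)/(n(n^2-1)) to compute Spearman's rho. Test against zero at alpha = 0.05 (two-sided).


Step 1: Rank x and y separately (midranks; no ties here).
rank(x): 12->3, 11->2, 15->6, 14->5, 13->4, 7->1
rank(y): 3->3, 1->1, 6->6, 4->4, 5->5, 2->2
Step 2: d_i = R_x(i) - R_y(i); compute d_i^2.
  (3-3)^2=0, (2-1)^2=1, (6-6)^2=0, (5-4)^2=1, (4-5)^2=1, (1-2)^2=1
sum(d^2) = 4.
Step 3: rho = 1 - 6*4 / (6*(6^2 - 1)) = 1 - 24/210 = 0.885714.
Step 4: Under H0, t = rho * sqrt((n-2)/(1-rho^2)) = 3.8158 ~ t(4).
Step 5: Two-sided p-value from the t-distribution with 4 df = 0.018845.
Step 6: alpha = 0.05. reject H0.

rho = 0.8857, p = 0.018845, reject H0 at alpha = 0.05.


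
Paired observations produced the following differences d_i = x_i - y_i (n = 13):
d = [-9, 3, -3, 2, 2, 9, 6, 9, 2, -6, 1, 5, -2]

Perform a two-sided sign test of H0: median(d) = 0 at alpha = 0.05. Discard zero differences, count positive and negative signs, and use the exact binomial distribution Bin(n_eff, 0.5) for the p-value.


Step 1: Discard zero differences. Original n = 13; n_eff = number of nonzero differences = 13.
Nonzero differences (with sign): -9, +3, -3, +2, +2, +9, +6, +9, +2, -6, +1, +5, -2
Step 2: Count signs: positive = 9, negative = 4.
Step 3: Under H0: P(positive) = 0.5, so the number of positives S ~ Bin(13, 0.5).
Step 4: Two-sided exact p-value = sum of Bin(13,0.5) probabilities at or below the observed probability = 0.266846.
Step 5: alpha = 0.05. fail to reject H0.

n_eff = 13, pos = 9, neg = 4, p = 0.266846, fail to reject H0.


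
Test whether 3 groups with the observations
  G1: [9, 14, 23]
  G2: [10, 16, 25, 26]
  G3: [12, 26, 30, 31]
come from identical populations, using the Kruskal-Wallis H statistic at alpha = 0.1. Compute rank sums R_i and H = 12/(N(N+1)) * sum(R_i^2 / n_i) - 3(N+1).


Step 1: Combine all N = 11 observations and assign midranks.
sorted (value, group, rank): (9,G1,1), (10,G2,2), (12,G3,3), (14,G1,4), (16,G2,5), (23,G1,6), (25,G2,7), (26,G2,8.5), (26,G3,8.5), (30,G3,10), (31,G3,11)
Step 2: Sum ranks within each group.
R_1 = 11 (n_1 = 3)
R_2 = 22.5 (n_2 = 4)
R_3 = 32.5 (n_3 = 4)
Step 3: H = 12/(N(N+1)) * sum(R_i^2/n_i) - 3(N+1)
     = 12/(11*12) * (11^2/3 + 22.5^2/4 + 32.5^2/4) - 3*12
     = 0.090909 * 430.958 - 36
     = 3.178030.
Step 4: Ties present; correction factor C = 1 - 6/(11^3 - 11) = 0.995455. Corrected H = 3.178030 / 0.995455 = 3.192542.
Step 5: Under H0, H ~ chi^2(2); p-value = 0.202651.
Step 6: alpha = 0.1. fail to reject H0.

H = 3.1925, df = 2, p = 0.202651, fail to reject H0.


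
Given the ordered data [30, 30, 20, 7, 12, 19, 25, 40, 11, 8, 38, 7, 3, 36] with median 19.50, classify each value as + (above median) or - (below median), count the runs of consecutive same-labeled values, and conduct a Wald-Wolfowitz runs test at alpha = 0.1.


Step 1: Compute median = 19.50; label A = above, B = below.
Labels in order: AAABBBAABBABBA  (n_A = 7, n_B = 7)
Step 2: Count runs R = 7.
Step 3: Under H0 (random ordering), E[R] = 2*n_A*n_B/(n_A+n_B) + 1 = 2*7*7/14 + 1 = 8.0000.
        Var[R] = 2*n_A*n_B*(2*n_A*n_B - n_A - n_B) / ((n_A+n_B)^2 * (n_A+n_B-1)) = 8232/2548 = 3.2308.
        SD[R] = 1.7974.
Step 4: Continuity-corrected z = (R + 0.5 - E[R]) / SD[R] = (7 + 0.5 - 8.0000) / 1.7974 = -0.2782.
Step 5: Two-sided p-value via normal approximation = 2*(1 - Phi(|z|)) = 0.780879.
Step 6: alpha = 0.1. fail to reject H0.

R = 7, z = -0.2782, p = 0.780879, fail to reject H0.


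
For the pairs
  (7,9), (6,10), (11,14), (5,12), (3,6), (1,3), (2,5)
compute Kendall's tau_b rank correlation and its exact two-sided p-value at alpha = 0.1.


Step 1: Enumerate the 21 unordered pairs (i,j) with i<j and classify each by sign(x_j-x_i) * sign(y_j-y_i).
  (1,2):dx=-1,dy=+1->D; (1,3):dx=+4,dy=+5->C; (1,4):dx=-2,dy=+3->D; (1,5):dx=-4,dy=-3->C
  (1,6):dx=-6,dy=-6->C; (1,7):dx=-5,dy=-4->C; (2,3):dx=+5,dy=+4->C; (2,4):dx=-1,dy=+2->D
  (2,5):dx=-3,dy=-4->C; (2,6):dx=-5,dy=-7->C; (2,7):dx=-4,dy=-5->C; (3,4):dx=-6,dy=-2->C
  (3,5):dx=-8,dy=-8->C; (3,6):dx=-10,dy=-11->C; (3,7):dx=-9,dy=-9->C; (4,5):dx=-2,dy=-6->C
  (4,6):dx=-4,dy=-9->C; (4,7):dx=-3,dy=-7->C; (5,6):dx=-2,dy=-3->C; (5,7):dx=-1,dy=-1->C
  (6,7):dx=+1,dy=+2->C
Step 2: C = 18, D = 3, total pairs = 21.
Step 3: tau = (C - D)/(n(n-1)/2) = (18 - 3)/21 = 0.714286.
Step 4: Exact two-sided p-value (enumerate n! = 5040 permutations of y under H0): p = 0.030159.
Step 5: alpha = 0.1. reject H0.

tau_b = 0.7143 (C=18, D=3), p = 0.030159, reject H0.


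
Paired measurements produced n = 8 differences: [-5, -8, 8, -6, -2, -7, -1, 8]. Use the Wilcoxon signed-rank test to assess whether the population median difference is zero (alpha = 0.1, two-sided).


Step 1: Drop any zero differences (none here) and take |d_i|.
|d| = [5, 8, 8, 6, 2, 7, 1, 8]
Step 2: Midrank |d_i| (ties get averaged ranks).
ranks: |5|->3, |8|->7, |8|->7, |6|->4, |2|->2, |7|->5, |1|->1, |8|->7
Step 3: Attach original signs; sum ranks with positive sign and with negative sign.
W+ = 7 + 7 = 14
W- = 3 + 7 + 4 + 2 + 5 + 1 = 22
(Check: W+ + W- = 36 should equal n(n+1)/2 = 36.)
Step 4: Test statistic W = min(W+, W-) = 14.
Step 5: Ties in |d|, so use the tie-corrected normal approximation.
        E[W] = n(n+1)/4 = 8*9/4 = 18.
        Tie groups: |d|=8 (t=3); sum(t^3 - t) = 24.
        Var[W] = n(n+1)(2n+1)/24 - sum(t^3-t)/48 = 1224/24 - 24/48 = 50.5.
        z = (W - E[W]) / sqrt(Var[W]) = (14 - 18) / 7.1063 = -0.5629.
        Two-sided p = 2*Phi(z) = 0.573518.
Step 6: alpha = 0.1. fail to reject H0.

W+ = 14, W- = 22, W = min = 14, p = 0.573518, fail to reject H0.


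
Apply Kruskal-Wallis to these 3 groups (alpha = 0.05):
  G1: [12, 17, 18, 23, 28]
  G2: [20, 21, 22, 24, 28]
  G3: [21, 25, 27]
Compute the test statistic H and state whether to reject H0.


Step 1: Combine all N = 13 observations and assign midranks.
sorted (value, group, rank): (12,G1,1), (17,G1,2), (18,G1,3), (20,G2,4), (21,G2,5.5), (21,G3,5.5), (22,G2,7), (23,G1,8), (24,G2,9), (25,G3,10), (27,G3,11), (28,G1,12.5), (28,G2,12.5)
Step 2: Sum ranks within each group.
R_1 = 26.5 (n_1 = 5)
R_2 = 38 (n_2 = 5)
R_3 = 26.5 (n_3 = 3)
Step 3: H = 12/(N(N+1)) * sum(R_i^2/n_i) - 3(N+1)
     = 12/(13*14) * (26.5^2/5 + 38^2/5 + 26.5^2/3) - 3*14
     = 0.065934 * 663.333 - 42
     = 1.736264.
Step 4: Ties present; correction factor C = 1 - 12/(13^3 - 13) = 0.994505. Corrected H = 1.736264 / 0.994505 = 1.745856.
Step 5: Under H0, H ~ chi^2(2); p-value = 0.417727.
Step 6: alpha = 0.05. fail to reject H0.

H = 1.7459, df = 2, p = 0.417727, fail to reject H0.


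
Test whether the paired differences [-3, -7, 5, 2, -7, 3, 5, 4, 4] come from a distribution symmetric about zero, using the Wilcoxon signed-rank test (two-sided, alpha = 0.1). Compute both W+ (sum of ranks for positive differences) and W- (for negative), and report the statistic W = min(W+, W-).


Step 1: Drop any zero differences (none here) and take |d_i|.
|d| = [3, 7, 5, 2, 7, 3, 5, 4, 4]
Step 2: Midrank |d_i| (ties get averaged ranks).
ranks: |3|->2.5, |7|->8.5, |5|->6.5, |2|->1, |7|->8.5, |3|->2.5, |5|->6.5, |4|->4.5, |4|->4.5
Step 3: Attach original signs; sum ranks with positive sign and with negative sign.
W+ = 6.5 + 1 + 2.5 + 6.5 + 4.5 + 4.5 = 25.5
W- = 2.5 + 8.5 + 8.5 = 19.5
(Check: W+ + W- = 45 should equal n(n+1)/2 = 45.)
Step 4: Test statistic W = min(W+, W-) = 19.5.
Step 5: Ties in |d|, so use the tie-corrected normal approximation.
        E[W] = n(n+1)/4 = 9*10/4 = 22.5.
        Tie groups: |d|=3 (t=2), |d|=4 (t=2), |d|=5 (t=2), |d|=7 (t=2); sum(t^3 - t) = 24.
        Var[W] = n(n+1)(2n+1)/24 - sum(t^3-t)/48 = 1710/24 - 24/48 = 70.75.
        z = (W - E[W]) / sqrt(Var[W]) = (19.5 - 22.5) / 8.4113 = -0.3567.
        Two-sided p = 2*Phi(z) = 0.721344.
Step 6: alpha = 0.1. fail to reject H0.

W+ = 25.5, W- = 19.5, W = min = 19.5, p = 0.721344, fail to reject H0.


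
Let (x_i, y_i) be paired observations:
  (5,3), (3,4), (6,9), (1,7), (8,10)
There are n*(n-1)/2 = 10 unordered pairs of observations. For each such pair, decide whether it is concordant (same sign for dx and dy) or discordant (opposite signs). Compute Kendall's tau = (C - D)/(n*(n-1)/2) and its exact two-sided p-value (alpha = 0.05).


Step 1: Enumerate the 10 unordered pairs (i,j) with i<j and classify each by sign(x_j-x_i) * sign(y_j-y_i).
  (1,2):dx=-2,dy=+1->D; (1,3):dx=+1,dy=+6->C; (1,4):dx=-4,dy=+4->D; (1,5):dx=+3,dy=+7->C
  (2,3):dx=+3,dy=+5->C; (2,4):dx=-2,dy=+3->D; (2,5):dx=+5,dy=+6->C; (3,4):dx=-5,dy=-2->C
  (3,5):dx=+2,dy=+1->C; (4,5):dx=+7,dy=+3->C
Step 2: C = 7, D = 3, total pairs = 10.
Step 3: tau = (C - D)/(n(n-1)/2) = (7 - 3)/10 = 0.400000.
Step 4: Exact two-sided p-value (enumerate n! = 120 permutations of y under H0): p = 0.483333.
Step 5: alpha = 0.05. fail to reject H0.

tau_b = 0.4000 (C=7, D=3), p = 0.483333, fail to reject H0.


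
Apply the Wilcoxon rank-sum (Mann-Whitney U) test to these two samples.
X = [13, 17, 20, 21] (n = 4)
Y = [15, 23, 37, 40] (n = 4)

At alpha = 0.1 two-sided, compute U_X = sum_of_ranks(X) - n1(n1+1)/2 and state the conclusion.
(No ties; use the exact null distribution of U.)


Step 1: Combine and sort all 8 observations; assign midranks.
sorted (value, group): (13,X), (15,Y), (17,X), (20,X), (21,X), (23,Y), (37,Y), (40,Y)
ranks: 13->1, 15->2, 17->3, 20->4, 21->5, 23->6, 37->7, 40->8
Step 2: Rank sum for X: R1 = 1 + 3 + 4 + 5 = 13.
Step 3: U_X = R1 - n1(n1+1)/2 = 13 - 4*5/2 = 13 - 10 = 3.
       U_Y = n1*n2 - U_X = 16 - 3 = 13.
Step 4: No ties, so the exact null distribution of U (based on enumerating the C(8,4) = 70 equally likely rank assignments) gives the two-sided p-value.
Step 5: p-value = 0.200000; compare to alpha = 0.1. fail to reject H0.

U_X = 3, p = 0.200000, fail to reject H0 at alpha = 0.1.


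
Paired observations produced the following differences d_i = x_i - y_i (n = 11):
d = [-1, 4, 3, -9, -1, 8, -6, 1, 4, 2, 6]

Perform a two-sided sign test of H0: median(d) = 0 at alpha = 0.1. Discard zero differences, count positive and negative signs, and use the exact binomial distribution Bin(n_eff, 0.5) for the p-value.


Step 1: Discard zero differences. Original n = 11; n_eff = number of nonzero differences = 11.
Nonzero differences (with sign): -1, +4, +3, -9, -1, +8, -6, +1, +4, +2, +6
Step 2: Count signs: positive = 7, negative = 4.
Step 3: Under H0: P(positive) = 0.5, so the number of positives S ~ Bin(11, 0.5).
Step 4: Two-sided exact p-value = sum of Bin(11,0.5) probabilities at or below the observed probability = 0.548828.
Step 5: alpha = 0.1. fail to reject H0.

n_eff = 11, pos = 7, neg = 4, p = 0.548828, fail to reject H0.


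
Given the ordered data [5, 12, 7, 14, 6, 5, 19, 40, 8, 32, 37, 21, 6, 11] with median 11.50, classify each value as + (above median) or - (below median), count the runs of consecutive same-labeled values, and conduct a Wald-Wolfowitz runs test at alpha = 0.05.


Step 1: Compute median = 11.50; label A = above, B = below.
Labels in order: BABABBAABAAABB  (n_A = 7, n_B = 7)
Step 2: Count runs R = 9.
Step 3: Under H0 (random ordering), E[R] = 2*n_A*n_B/(n_A+n_B) + 1 = 2*7*7/14 + 1 = 8.0000.
        Var[R] = 2*n_A*n_B*(2*n_A*n_B - n_A - n_B) / ((n_A+n_B)^2 * (n_A+n_B-1)) = 8232/2548 = 3.2308.
        SD[R] = 1.7974.
Step 4: Continuity-corrected z = (R - 0.5 - E[R]) / SD[R] = (9 - 0.5 - 8.0000) / 1.7974 = 0.2782.
Step 5: Two-sided p-value via normal approximation = 2*(1 - Phi(|z|)) = 0.780879.
Step 6: alpha = 0.05. fail to reject H0.

R = 9, z = 0.2782, p = 0.780879, fail to reject H0.


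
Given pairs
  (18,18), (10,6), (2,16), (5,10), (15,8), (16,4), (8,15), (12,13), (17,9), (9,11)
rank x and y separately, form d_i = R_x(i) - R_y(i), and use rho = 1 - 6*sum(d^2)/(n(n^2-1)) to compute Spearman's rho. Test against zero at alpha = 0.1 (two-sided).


Step 1: Rank x and y separately (midranks; no ties here).
rank(x): 18->10, 10->5, 2->1, 5->2, 15->7, 16->8, 8->3, 12->6, 17->9, 9->4
rank(y): 18->10, 6->2, 16->9, 10->5, 8->3, 4->1, 15->8, 13->7, 9->4, 11->6
Step 2: d_i = R_x(i) - R_y(i); compute d_i^2.
  (10-10)^2=0, (5-2)^2=9, (1-9)^2=64, (2-5)^2=9, (7-3)^2=16, (8-1)^2=49, (3-8)^2=25, (6-7)^2=1, (9-4)^2=25, (4-6)^2=4
sum(d^2) = 202.
Step 3: rho = 1 - 6*202 / (10*(10^2 - 1)) = 1 - 1212/990 = -0.224242.
Step 4: Under H0, t = rho * sqrt((n-2)/(1-rho^2)) = -0.6508 ~ t(8).
Step 5: Two-sided p-value from the t-distribution with 8 df = 0.533401.
Step 6: alpha = 0.1. fail to reject H0.

rho = -0.2242, p = 0.533401, fail to reject H0 at alpha = 0.1.


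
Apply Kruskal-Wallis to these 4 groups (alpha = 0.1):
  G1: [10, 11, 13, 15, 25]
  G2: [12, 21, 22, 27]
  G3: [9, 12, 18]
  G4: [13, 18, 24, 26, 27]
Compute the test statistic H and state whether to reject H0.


Step 1: Combine all N = 17 observations and assign midranks.
sorted (value, group, rank): (9,G3,1), (10,G1,2), (11,G1,3), (12,G2,4.5), (12,G3,4.5), (13,G1,6.5), (13,G4,6.5), (15,G1,8), (18,G3,9.5), (18,G4,9.5), (21,G2,11), (22,G2,12), (24,G4,13), (25,G1,14), (26,G4,15), (27,G2,16.5), (27,G4,16.5)
Step 2: Sum ranks within each group.
R_1 = 33.5 (n_1 = 5)
R_2 = 44 (n_2 = 4)
R_3 = 15 (n_3 = 3)
R_4 = 60.5 (n_4 = 5)
Step 3: H = 12/(N(N+1)) * sum(R_i^2/n_i) - 3(N+1)
     = 12/(17*18) * (33.5^2/5 + 44^2/4 + 15^2/3 + 60.5^2/5) - 3*18
     = 0.039216 * 1515.5 - 54
     = 5.431373.
Step 4: Ties present; correction factor C = 1 - 24/(17^3 - 17) = 0.995098. Corrected H = 5.431373 / 0.995098 = 5.458128.
Step 5: Under H0, H ~ chi^2(3); p-value = 0.141165.
Step 6: alpha = 0.1. fail to reject H0.

H = 5.4581, df = 3, p = 0.141165, fail to reject H0.


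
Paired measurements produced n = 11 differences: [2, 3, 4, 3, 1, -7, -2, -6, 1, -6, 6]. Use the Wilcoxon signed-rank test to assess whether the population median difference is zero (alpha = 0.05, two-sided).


Step 1: Drop any zero differences (none here) and take |d_i|.
|d| = [2, 3, 4, 3, 1, 7, 2, 6, 1, 6, 6]
Step 2: Midrank |d_i| (ties get averaged ranks).
ranks: |2|->3.5, |3|->5.5, |4|->7, |3|->5.5, |1|->1.5, |7|->11, |2|->3.5, |6|->9, |1|->1.5, |6|->9, |6|->9
Step 3: Attach original signs; sum ranks with positive sign and with negative sign.
W+ = 3.5 + 5.5 + 7 + 5.5 + 1.5 + 1.5 + 9 = 33.5
W- = 11 + 3.5 + 9 + 9 = 32.5
(Check: W+ + W- = 66 should equal n(n+1)/2 = 66.)
Step 4: Test statistic W = min(W+, W-) = 32.5.
Step 5: Ties in |d|, so use the tie-corrected normal approximation.
        E[W] = n(n+1)/4 = 11*12/4 = 33.
        Tie groups: |d|=1 (t=2), |d|=2 (t=2), |d|=3 (t=2), |d|=6 (t=3); sum(t^3 - t) = 42.
        Var[W] = n(n+1)(2n+1)/24 - sum(t^3-t)/48 = 3036/24 - 42/48 = 125.625.
        z = (W - E[W]) / sqrt(Var[W]) = (32.5 - 33) / 11.2083 = -0.0446.
        Two-sided p = 2*Phi(z) = 0.964418.
Step 6: alpha = 0.05. fail to reject H0.

W+ = 33.5, W- = 32.5, W = min = 32.5, p = 0.964418, fail to reject H0.


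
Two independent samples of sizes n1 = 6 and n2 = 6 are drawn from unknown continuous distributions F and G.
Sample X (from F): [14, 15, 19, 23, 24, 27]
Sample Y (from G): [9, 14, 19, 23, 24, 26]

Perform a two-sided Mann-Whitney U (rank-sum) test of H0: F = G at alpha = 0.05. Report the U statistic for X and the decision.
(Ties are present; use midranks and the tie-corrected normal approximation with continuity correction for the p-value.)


Step 1: Combine and sort all 12 observations; assign midranks.
sorted (value, group): (9,Y), (14,X), (14,Y), (15,X), (19,X), (19,Y), (23,X), (23,Y), (24,X), (24,Y), (26,Y), (27,X)
ranks: 9->1, 14->2.5, 14->2.5, 15->4, 19->5.5, 19->5.5, 23->7.5, 23->7.5, 24->9.5, 24->9.5, 26->11, 27->12
Step 2: Rank sum for X: R1 = 2.5 + 4 + 5.5 + 7.5 + 9.5 + 12 = 41.
Step 3: U_X = R1 - n1(n1+1)/2 = 41 - 6*7/2 = 41 - 21 = 20.
       U_Y = n1*n2 - U_X = 36 - 20 = 16.
Step 4: Ties are present, so use the tie-corrected normal approximation (with continuity correction) for the p-value.
Step 5: p-value = 0.808866; compare to alpha = 0.05. fail to reject H0.

U_X = 20, p = 0.808866, fail to reject H0 at alpha = 0.05.


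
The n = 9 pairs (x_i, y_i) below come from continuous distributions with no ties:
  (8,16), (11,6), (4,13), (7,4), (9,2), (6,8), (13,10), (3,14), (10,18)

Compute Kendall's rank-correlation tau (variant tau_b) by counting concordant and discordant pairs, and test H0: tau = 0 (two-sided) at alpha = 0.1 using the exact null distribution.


Step 1: Enumerate the 36 unordered pairs (i,j) with i<j and classify each by sign(x_j-x_i) * sign(y_j-y_i).
  (1,2):dx=+3,dy=-10->D; (1,3):dx=-4,dy=-3->C; (1,4):dx=-1,dy=-12->C; (1,5):dx=+1,dy=-14->D
  (1,6):dx=-2,dy=-8->C; (1,7):dx=+5,dy=-6->D; (1,8):dx=-5,dy=-2->C; (1,9):dx=+2,dy=+2->C
  (2,3):dx=-7,dy=+7->D; (2,4):dx=-4,dy=-2->C; (2,5):dx=-2,dy=-4->C; (2,6):dx=-5,dy=+2->D
  (2,7):dx=+2,dy=+4->C; (2,8):dx=-8,dy=+8->D; (2,9):dx=-1,dy=+12->D; (3,4):dx=+3,dy=-9->D
  (3,5):dx=+5,dy=-11->D; (3,6):dx=+2,dy=-5->D; (3,7):dx=+9,dy=-3->D; (3,8):dx=-1,dy=+1->D
  (3,9):dx=+6,dy=+5->C; (4,5):dx=+2,dy=-2->D; (4,6):dx=-1,dy=+4->D; (4,7):dx=+6,dy=+6->C
  (4,8):dx=-4,dy=+10->D; (4,9):dx=+3,dy=+14->C; (5,6):dx=-3,dy=+6->D; (5,7):dx=+4,dy=+8->C
  (5,8):dx=-6,dy=+12->D; (5,9):dx=+1,dy=+16->C; (6,7):dx=+7,dy=+2->C; (6,8):dx=-3,dy=+6->D
  (6,9):dx=+4,dy=+10->C; (7,8):dx=-10,dy=+4->D; (7,9):dx=-3,dy=+8->D; (8,9):dx=+7,dy=+4->C
Step 2: C = 16, D = 20, total pairs = 36.
Step 3: tau = (C - D)/(n(n-1)/2) = (16 - 20)/36 = -0.111111.
Step 4: Exact two-sided p-value (enumerate n! = 362880 permutations of y under H0): p = 0.761414.
Step 5: alpha = 0.1. fail to reject H0.

tau_b = -0.1111 (C=16, D=20), p = 0.761414, fail to reject H0.


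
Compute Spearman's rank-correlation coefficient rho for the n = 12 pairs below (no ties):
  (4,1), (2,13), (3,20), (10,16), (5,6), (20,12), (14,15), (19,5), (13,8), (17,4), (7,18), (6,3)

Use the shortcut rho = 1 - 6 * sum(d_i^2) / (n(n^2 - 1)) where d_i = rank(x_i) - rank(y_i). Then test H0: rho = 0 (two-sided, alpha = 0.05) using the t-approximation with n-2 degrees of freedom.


Step 1: Rank x and y separately (midranks; no ties here).
rank(x): 4->3, 2->1, 3->2, 10->7, 5->4, 20->12, 14->9, 19->11, 13->8, 17->10, 7->6, 6->5
rank(y): 1->1, 13->8, 20->12, 16->10, 6->5, 12->7, 15->9, 5->4, 8->6, 4->3, 18->11, 3->2
Step 2: d_i = R_x(i) - R_y(i); compute d_i^2.
  (3-1)^2=4, (1-8)^2=49, (2-12)^2=100, (7-10)^2=9, (4-5)^2=1, (12-7)^2=25, (9-9)^2=0, (11-4)^2=49, (8-6)^2=4, (10-3)^2=49, (6-11)^2=25, (5-2)^2=9
sum(d^2) = 324.
Step 3: rho = 1 - 6*324 / (12*(12^2 - 1)) = 1 - 1944/1716 = -0.132867.
Step 4: Under H0, t = rho * sqrt((n-2)/(1-rho^2)) = -0.4239 ~ t(10).
Step 5: Two-sided p-value from the t-distribution with 10 df = 0.680598.
Step 6: alpha = 0.05. fail to reject H0.

rho = -0.1329, p = 0.680598, fail to reject H0 at alpha = 0.05.


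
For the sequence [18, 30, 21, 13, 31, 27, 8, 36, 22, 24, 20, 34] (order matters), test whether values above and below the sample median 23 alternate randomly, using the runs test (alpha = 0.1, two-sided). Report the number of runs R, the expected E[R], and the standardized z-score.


Step 1: Compute median = 23; label A = above, B = below.
Labels in order: BABBAABABABA  (n_A = 6, n_B = 6)
Step 2: Count runs R = 10.
Step 3: Under H0 (random ordering), E[R] = 2*n_A*n_B/(n_A+n_B) + 1 = 2*6*6/12 + 1 = 7.0000.
        Var[R] = 2*n_A*n_B*(2*n_A*n_B - n_A - n_B) / ((n_A+n_B)^2 * (n_A+n_B-1)) = 4320/1584 = 2.7273.
        SD[R] = 1.6514.
Step 4: Continuity-corrected z = (R - 0.5 - E[R]) / SD[R] = (10 - 0.5 - 7.0000) / 1.6514 = 1.5138.
Step 5: Two-sided p-value via normal approximation = 2*(1 - Phi(|z|)) = 0.130070.
Step 6: alpha = 0.1. fail to reject H0.

R = 10, z = 1.5138, p = 0.130070, fail to reject H0.


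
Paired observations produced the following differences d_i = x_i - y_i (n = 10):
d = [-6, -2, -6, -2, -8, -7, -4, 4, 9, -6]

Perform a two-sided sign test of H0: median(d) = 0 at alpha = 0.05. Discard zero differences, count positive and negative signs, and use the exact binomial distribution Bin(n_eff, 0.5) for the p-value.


Step 1: Discard zero differences. Original n = 10; n_eff = number of nonzero differences = 10.
Nonzero differences (with sign): -6, -2, -6, -2, -8, -7, -4, +4, +9, -6
Step 2: Count signs: positive = 2, negative = 8.
Step 3: Under H0: P(positive) = 0.5, so the number of positives S ~ Bin(10, 0.5).
Step 4: Two-sided exact p-value = sum of Bin(10,0.5) probabilities at or below the observed probability = 0.109375.
Step 5: alpha = 0.05. fail to reject H0.

n_eff = 10, pos = 2, neg = 8, p = 0.109375, fail to reject H0.


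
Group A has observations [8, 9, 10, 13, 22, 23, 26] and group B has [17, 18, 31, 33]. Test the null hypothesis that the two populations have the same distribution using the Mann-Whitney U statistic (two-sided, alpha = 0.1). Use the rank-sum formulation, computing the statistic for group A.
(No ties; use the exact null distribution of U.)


Step 1: Combine and sort all 11 observations; assign midranks.
sorted (value, group): (8,X), (9,X), (10,X), (13,X), (17,Y), (18,Y), (22,X), (23,X), (26,X), (31,Y), (33,Y)
ranks: 8->1, 9->2, 10->3, 13->4, 17->5, 18->6, 22->7, 23->8, 26->9, 31->10, 33->11
Step 2: Rank sum for X: R1 = 1 + 2 + 3 + 4 + 7 + 8 + 9 = 34.
Step 3: U_X = R1 - n1(n1+1)/2 = 34 - 7*8/2 = 34 - 28 = 6.
       U_Y = n1*n2 - U_X = 28 - 6 = 22.
Step 4: No ties, so the exact null distribution of U (based on enumerating the C(11,7) = 330 equally likely rank assignments) gives the two-sided p-value.
Step 5: p-value = 0.163636; compare to alpha = 0.1. fail to reject H0.

U_X = 6, p = 0.163636, fail to reject H0 at alpha = 0.1.


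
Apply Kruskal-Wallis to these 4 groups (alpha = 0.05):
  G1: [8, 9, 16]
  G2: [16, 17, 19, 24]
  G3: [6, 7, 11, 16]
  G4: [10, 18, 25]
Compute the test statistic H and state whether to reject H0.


Step 1: Combine all N = 14 observations and assign midranks.
sorted (value, group, rank): (6,G3,1), (7,G3,2), (8,G1,3), (9,G1,4), (10,G4,5), (11,G3,6), (16,G1,8), (16,G2,8), (16,G3,8), (17,G2,10), (18,G4,11), (19,G2,12), (24,G2,13), (25,G4,14)
Step 2: Sum ranks within each group.
R_1 = 15 (n_1 = 3)
R_2 = 43 (n_2 = 4)
R_3 = 17 (n_3 = 4)
R_4 = 30 (n_4 = 3)
Step 3: H = 12/(N(N+1)) * sum(R_i^2/n_i) - 3(N+1)
     = 12/(14*15) * (15^2/3 + 43^2/4 + 17^2/4 + 30^2/3) - 3*15
     = 0.057143 * 909.5 - 45
     = 6.971429.
Step 4: Ties present; correction factor C = 1 - 24/(14^3 - 14) = 0.991209. Corrected H = 6.971429 / 0.991209 = 7.033259.
Step 5: Under H0, H ~ chi^2(3); p-value = 0.070845.
Step 6: alpha = 0.05. fail to reject H0.

H = 7.0333, df = 3, p = 0.070845, fail to reject H0.


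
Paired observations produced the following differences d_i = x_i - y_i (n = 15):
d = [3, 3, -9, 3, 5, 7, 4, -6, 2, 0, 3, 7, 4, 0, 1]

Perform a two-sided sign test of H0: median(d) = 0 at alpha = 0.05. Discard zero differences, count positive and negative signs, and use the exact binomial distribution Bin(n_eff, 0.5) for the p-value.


Step 1: Discard zero differences. Original n = 15; n_eff = number of nonzero differences = 13.
Nonzero differences (with sign): +3, +3, -9, +3, +5, +7, +4, -6, +2, +3, +7, +4, +1
Step 2: Count signs: positive = 11, negative = 2.
Step 3: Under H0: P(positive) = 0.5, so the number of positives S ~ Bin(13, 0.5).
Step 4: Two-sided exact p-value = sum of Bin(13,0.5) probabilities at or below the observed probability = 0.022461.
Step 5: alpha = 0.05. reject H0.

n_eff = 13, pos = 11, neg = 2, p = 0.022461, reject H0.


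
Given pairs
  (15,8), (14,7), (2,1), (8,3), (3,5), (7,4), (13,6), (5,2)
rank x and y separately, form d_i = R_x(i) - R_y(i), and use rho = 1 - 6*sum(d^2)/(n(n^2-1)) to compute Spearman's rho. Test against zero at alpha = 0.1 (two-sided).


Step 1: Rank x and y separately (midranks; no ties here).
rank(x): 15->8, 14->7, 2->1, 8->5, 3->2, 7->4, 13->6, 5->3
rank(y): 8->8, 7->7, 1->1, 3->3, 5->5, 4->4, 6->6, 2->2
Step 2: d_i = R_x(i) - R_y(i); compute d_i^2.
  (8-8)^2=0, (7-7)^2=0, (1-1)^2=0, (5-3)^2=4, (2-5)^2=9, (4-4)^2=0, (6-6)^2=0, (3-2)^2=1
sum(d^2) = 14.
Step 3: rho = 1 - 6*14 / (8*(8^2 - 1)) = 1 - 84/504 = 0.833333.
Step 4: Under H0, t = rho * sqrt((n-2)/(1-rho^2)) = 3.6927 ~ t(6).
Step 5: Two-sided p-value from the t-distribution with 6 df = 0.010176.
Step 6: alpha = 0.1. reject H0.

rho = 0.8333, p = 0.010176, reject H0 at alpha = 0.1.


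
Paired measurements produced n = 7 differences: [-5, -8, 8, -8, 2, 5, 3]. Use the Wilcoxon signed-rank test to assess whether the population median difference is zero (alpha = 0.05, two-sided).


Step 1: Drop any zero differences (none here) and take |d_i|.
|d| = [5, 8, 8, 8, 2, 5, 3]
Step 2: Midrank |d_i| (ties get averaged ranks).
ranks: |5|->3.5, |8|->6, |8|->6, |8|->6, |2|->1, |5|->3.5, |3|->2
Step 3: Attach original signs; sum ranks with positive sign and with negative sign.
W+ = 6 + 1 + 3.5 + 2 = 12.5
W- = 3.5 + 6 + 6 = 15.5
(Check: W+ + W- = 28 should equal n(n+1)/2 = 28.)
Step 4: Test statistic W = min(W+, W-) = 12.5.
Step 5: Ties in |d|, so use the tie-corrected normal approximation.
        E[W] = n(n+1)/4 = 7*8/4 = 14.
        Tie groups: |d|=5 (t=2), |d|=8 (t=3); sum(t^3 - t) = 30.
        Var[W] = n(n+1)(2n+1)/24 - sum(t^3-t)/48 = 840/24 - 30/48 = 34.375.
        z = (W - E[W]) / sqrt(Var[W]) = (12.5 - 14) / 5.8630 = -0.2558.
        Two-sided p = 2*Phi(z) = 0.798074.
Step 6: alpha = 0.05. fail to reject H0.

W+ = 12.5, W- = 15.5, W = min = 12.5, p = 0.798074, fail to reject H0.
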